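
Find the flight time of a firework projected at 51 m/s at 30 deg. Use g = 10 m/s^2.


Given: v0 = 51 m/s, theta = 30 deg, g = 10 m/s^2
sin(30) = 1/2
Using T = 2*v0*sin(theta) / g
T = 2*51*1/2 / 10
T = 51 / 10
T = 51/10 s

51/10 s


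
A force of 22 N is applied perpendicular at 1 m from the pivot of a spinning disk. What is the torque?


Given: F = 22 N, r = 1 m, angle = 90 deg (perpendicular)
Using tau = F * r * sin(90)
sin(90) = 1
tau = 22 * 1 * 1
tau = 22 Nm

22 Nm


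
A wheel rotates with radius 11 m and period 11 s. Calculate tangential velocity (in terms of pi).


Given: radius r = 11 m, period T = 11 s
Using v = 2*pi*r / T
v = 2*pi*11 / 11
v = 22*pi / 11
v = 2*pi m/s

2*pi m/s


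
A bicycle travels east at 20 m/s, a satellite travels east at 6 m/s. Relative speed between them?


Given: v_A = 20 m/s east, v_B = 6 m/s east
Both move in the same direction; relative speed = |v_A - v_B|
|20 - 6| = |14|
= 14 m/s

14 m/s


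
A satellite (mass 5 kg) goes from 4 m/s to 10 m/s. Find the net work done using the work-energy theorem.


Given: m = 5 kg, v0 = 4 m/s, v = 10 m/s
Using W = (1/2)*m*(v^2 - v0^2)
v^2 = 10^2 = 100
v0^2 = 4^2 = 16
v^2 - v0^2 = 100 - 16 = 84
W = (1/2)*5*84 = 210 J

210 J


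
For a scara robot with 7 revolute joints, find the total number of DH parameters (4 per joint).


Given: 7 joints, 4 DH parameters per joint (d, theta, a, alpha)
Total DH parameters = number_of_joints * 4
Total = 7 * 4
Total = 28

28


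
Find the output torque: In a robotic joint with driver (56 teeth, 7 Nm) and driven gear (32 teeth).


Given: N1 = 56, N2 = 32, T1 = 7 Nm
Using T2/T1 = N2/N1
T2 = T1 * N2 / N1
T2 = 7 * 32 / 56
T2 = 224 / 56
T2 = 4 Nm

4 Nm


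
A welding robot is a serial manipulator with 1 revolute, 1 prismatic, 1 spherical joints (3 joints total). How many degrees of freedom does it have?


Given: serial robot with 1 revolute, 1 prismatic, 1 spherical joints
DOF contribution per joint type: revolute=1, prismatic=1, spherical=3, fixed=0
DOF = 1*1 + 1*1 + 1*3
DOF = 5

5


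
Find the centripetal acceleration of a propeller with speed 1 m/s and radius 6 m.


Given: v = 1 m/s, r = 6 m
Using a_c = v^2 / r
a_c = 1^2 / 6
a_c = 1 / 6
a_c = 1/6 m/s^2

1/6 m/s^2


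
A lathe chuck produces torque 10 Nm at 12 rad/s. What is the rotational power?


Given: tau = 10 Nm, omega = 12 rad/s
Using P = tau * omega
P = 10 * 12
P = 120 W

120 W


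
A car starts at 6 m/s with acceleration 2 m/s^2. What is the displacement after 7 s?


Given: v0 = 6 m/s, a = 2 m/s^2, t = 7 s
Using s = v0*t + (1/2)*a*t^2
s = 6*7 + (1/2)*2*7^2
s = 42 + (1/2)*98
s = 42 + 49
s = 91

91 m


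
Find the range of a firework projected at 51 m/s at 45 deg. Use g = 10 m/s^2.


Given: v0 = 51 m/s, theta = 45 deg, g = 10 m/s^2
sin(2*45) = sin(90) = 1
Using R = v0^2 * sin(2*theta) / g
R = 51^2 * 1 / 10
R = 2601 / 10
R = 2601/10 m

2601/10 m


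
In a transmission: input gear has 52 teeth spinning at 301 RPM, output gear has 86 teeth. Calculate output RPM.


Given: N1 = 52 teeth, w1 = 301 RPM, N2 = 86 teeth
Using N1*w1 = N2*w2
w2 = N1*w1 / N2
w2 = 52*301 / 86
w2 = 15652 / 86
w2 = 182 RPM

182 RPM


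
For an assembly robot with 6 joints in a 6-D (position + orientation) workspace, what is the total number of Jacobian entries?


Given: task space dimension = 6, joints = 6
Jacobian is a 6 x 6 matrix
Total entries = rows * columns
Total = 6 * 6
Total = 36

36


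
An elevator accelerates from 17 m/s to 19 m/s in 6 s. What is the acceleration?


Given: initial velocity v0 = 17 m/s, final velocity v = 19 m/s, time t = 6 s
Using a = (v - v0) / t
a = (19 - 17) / 6
a = 2 / 6
a = 1/3 m/s^2

1/3 m/s^2


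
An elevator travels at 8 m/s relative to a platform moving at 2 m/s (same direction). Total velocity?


Given: object velocity = 8 m/s, platform velocity = 2 m/s (same direction)
Using classical velocity addition: v_total = v_object + v_platform
v_total = 8 + 2
v_total = 10 m/s

10 m/s


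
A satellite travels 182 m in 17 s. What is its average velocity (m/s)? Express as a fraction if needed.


Given: distance d = 182 m, time t = 17 s
Using v = d / t
v = 182 / 17
v = 182/17 m/s

182/17 m/s


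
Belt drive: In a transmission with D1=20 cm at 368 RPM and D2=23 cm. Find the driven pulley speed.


Given: D1 = 20 cm, w1 = 368 RPM, D2 = 23 cm
Using D1*w1 = D2*w2
w2 = D1*w1 / D2
w2 = 20*368 / 23
w2 = 7360 / 23
w2 = 320 RPM

320 RPM


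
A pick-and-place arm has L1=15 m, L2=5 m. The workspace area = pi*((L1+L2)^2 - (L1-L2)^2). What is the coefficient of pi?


Given: L1 = 15, L2 = 5
(L1+L2)^2 = (20)^2 = 400
(L1-L2)^2 = (10)^2 = 100
Difference = 400 - 100 = 300
This equals 4*L1*L2 = 4*15*5 = 300
Workspace area = 300*pi

300


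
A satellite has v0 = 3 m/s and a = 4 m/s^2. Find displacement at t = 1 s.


Given: v0 = 3 m/s, a = 4 m/s^2, t = 1 s
Using s = v0*t + (1/2)*a*t^2
s = 3*1 + (1/2)*4*1^2
s = 3 + (1/2)*4
s = 3 + 2
s = 5

5 m


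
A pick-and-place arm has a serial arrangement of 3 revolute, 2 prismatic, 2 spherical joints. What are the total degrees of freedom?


Given: serial robot with 3 revolute, 2 prismatic, 2 spherical joints
DOF contribution per joint type: revolute=1, prismatic=1, spherical=3, fixed=0
DOF = 3*1 + 2*1 + 2*3
DOF = 11

11


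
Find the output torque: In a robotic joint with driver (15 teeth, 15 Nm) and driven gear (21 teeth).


Given: N1 = 15, N2 = 21, T1 = 15 Nm
Using T2/T1 = N2/N1
T2 = T1 * N2 / N1
T2 = 15 * 21 / 15
T2 = 315 / 15
T2 = 21 Nm

21 Nm


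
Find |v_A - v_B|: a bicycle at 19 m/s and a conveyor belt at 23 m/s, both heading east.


Given: v_A = 19 m/s east, v_B = 23 m/s east
Both move in the same direction; relative speed = |v_A - v_B|
|19 - 23| = |-4|
= 4 m/s

4 m/s


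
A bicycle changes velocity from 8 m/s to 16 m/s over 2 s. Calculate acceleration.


Given: initial velocity v0 = 8 m/s, final velocity v = 16 m/s, time t = 2 s
Using a = (v - v0) / t
a = (16 - 8) / 2
a = 8 / 2
a = 4 m/s^2

4 m/s^2


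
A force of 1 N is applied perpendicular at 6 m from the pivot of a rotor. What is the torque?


Given: F = 1 N, r = 6 m, angle = 90 deg (perpendicular)
Using tau = F * r * sin(90)
sin(90) = 1
tau = 1 * 6 * 1
tau = 6 Nm

6 Nm


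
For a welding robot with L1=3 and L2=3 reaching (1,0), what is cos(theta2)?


Given: L1 = 3, L2 = 3, target (x, y) = (1, 0)
Using cos(theta2) = (x^2 + y^2 - L1^2 - L2^2) / (2*L1*L2)
x^2 + y^2 = 1^2 + 0 = 1
L1^2 + L2^2 = 9 + 9 = 18
Numerator = 1 - 18 = -17
Denominator = 2*3*3 = 18
cos(theta2) = -17/18 = -17/18

-17/18


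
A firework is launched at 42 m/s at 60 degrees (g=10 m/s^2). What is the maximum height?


Given: v0 = 42 m/s, theta = 60 deg, g = 10 m/s^2
sin^2(60) = 3/4
Using H = v0^2 * sin^2(theta) / (2*g)
H = 42^2 * 3/4 / (2*10)
H = 1764 * 3/4 / 20
H = 1323 / 20
H = 1323/20 m

1323/20 m


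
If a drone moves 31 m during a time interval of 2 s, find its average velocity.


Given: distance d = 31 m, time t = 2 s
Using v = d / t
v = 31 / 2
v = 31/2 m/s

31/2 m/s


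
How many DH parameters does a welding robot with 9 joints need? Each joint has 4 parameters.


Given: 9 joints, 4 DH parameters per joint (d, theta, a, alpha)
Total DH parameters = number_of_joints * 4
Total = 9 * 4
Total = 36

36


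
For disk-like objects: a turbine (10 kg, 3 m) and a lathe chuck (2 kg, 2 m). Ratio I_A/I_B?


Given: M1=10 kg, R1=3 m, M2=2 kg, R2=2 m
For a disk: I = (1/2)*M*R^2, so I_A/I_B = (M1*R1^2)/(M2*R2^2)
M1*R1^2 = 10*9 = 90
M2*R2^2 = 2*4 = 8
I_A/I_B = 90/8 = 45/4

45/4


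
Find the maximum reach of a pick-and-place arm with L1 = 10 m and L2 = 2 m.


Given: L1 = 10 m, L2 = 2 m
For a 2-link planar arm, max reach = L1 + L2 (fully extended)
Max reach = 10 + 2
Max reach = 12 m

12 m


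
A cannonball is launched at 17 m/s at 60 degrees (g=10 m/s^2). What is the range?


Given: v0 = 17 m/s, theta = 60 deg, g = 10 m/s^2
sin(2*60) = sin(120) = sqrt(3)/2
Using R = v0^2 * sin(2*theta) / g
R = 17^2 * (sqrt(3)/2) / 10
R = 289 * sqrt(3) / 20
R = 289/20*sqrt(3) m

289/20*sqrt(3) m


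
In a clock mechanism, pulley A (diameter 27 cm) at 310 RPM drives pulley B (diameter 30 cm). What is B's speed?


Given: D1 = 27 cm, w1 = 310 RPM, D2 = 30 cm
Using D1*w1 = D2*w2
w2 = D1*w1 / D2
w2 = 27*310 / 30
w2 = 8370 / 30
w2 = 279 RPM

279 RPM


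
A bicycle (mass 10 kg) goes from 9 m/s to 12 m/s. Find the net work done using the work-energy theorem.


Given: m = 10 kg, v0 = 9 m/s, v = 12 m/s
Using W = (1/2)*m*(v^2 - v0^2)
v^2 = 12^2 = 144
v0^2 = 9^2 = 81
v^2 - v0^2 = 144 - 81 = 63
W = (1/2)*10*63 = 315 J

315 J


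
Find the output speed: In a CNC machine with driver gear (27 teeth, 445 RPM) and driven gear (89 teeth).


Given: N1 = 27 teeth, w1 = 445 RPM, N2 = 89 teeth
Using N1*w1 = N2*w2
w2 = N1*w1 / N2
w2 = 27*445 / 89
w2 = 12015 / 89
w2 = 135 RPM

135 RPM


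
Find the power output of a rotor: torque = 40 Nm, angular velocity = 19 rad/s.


Given: tau = 40 Nm, omega = 19 rad/s
Using P = tau * omega
P = 40 * 19
P = 760 W

760 W


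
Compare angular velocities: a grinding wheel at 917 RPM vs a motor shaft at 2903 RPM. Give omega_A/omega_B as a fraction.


Given: RPM_A = 917, RPM_B = 2903
omega = 2*pi*RPM/60, so omega_A/omega_B = RPM_A / RPM_B
omega_A/omega_B = 917 / 2903
omega_A/omega_B = 917/2903

917/2903


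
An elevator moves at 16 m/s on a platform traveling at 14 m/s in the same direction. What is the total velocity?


Given: object velocity = 16 m/s, platform velocity = 14 m/s (same direction)
Using classical velocity addition: v_total = v_object + v_platform
v_total = 16 + 14
v_total = 30 m/s

30 m/s


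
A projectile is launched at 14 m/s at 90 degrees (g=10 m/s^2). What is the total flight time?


Given: v0 = 14 m/s, theta = 90 deg, g = 10 m/s^2
sin(90) = 1
Using T = 2*v0*sin(theta) / g
T = 2*14*1 / 10
T = 28 / 10
T = 14/5 s

14/5 s


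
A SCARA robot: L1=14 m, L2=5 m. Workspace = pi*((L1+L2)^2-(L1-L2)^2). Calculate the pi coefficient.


Given: L1 = 14, L2 = 5
(L1+L2)^2 = (19)^2 = 361
(L1-L2)^2 = (9)^2 = 81
Difference = 361 - 81 = 280
This equals 4*L1*L2 = 4*14*5 = 280
Workspace area = 280*pi

280


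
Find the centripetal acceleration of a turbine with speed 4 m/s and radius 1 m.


Given: v = 4 m/s, r = 1 m
Using a_c = v^2 / r
a_c = 4^2 / 1
a_c = 16 / 1
a_c = 16 m/s^2

16 m/s^2


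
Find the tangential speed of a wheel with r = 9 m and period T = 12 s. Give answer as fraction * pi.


Given: radius r = 9 m, period T = 12 s
Using v = 2*pi*r / T
v = 2*pi*9 / 12
v = 18*pi / 12
v = 3/2*pi m/s

3/2*pi m/s


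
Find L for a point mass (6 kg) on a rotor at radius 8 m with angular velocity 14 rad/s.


Given: m = 6 kg, r = 8 m, omega = 14 rad/s
For a point mass: I = m*r^2
I = 6*8^2 = 6*64 = 384
L = I*omega = 384*14
L = 5376 kg*m^2/s

5376 kg*m^2/s


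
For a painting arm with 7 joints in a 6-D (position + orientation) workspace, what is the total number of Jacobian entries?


Given: task space dimension = 6, joints = 7
Jacobian is a 6 x 7 matrix
Total entries = rows * columns
Total = 6 * 7
Total = 42

42


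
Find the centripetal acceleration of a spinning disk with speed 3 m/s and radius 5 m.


Given: v = 3 m/s, r = 5 m
Using a_c = v^2 / r
a_c = 3^2 / 5
a_c = 9 / 5
a_c = 9/5 m/s^2

9/5 m/s^2


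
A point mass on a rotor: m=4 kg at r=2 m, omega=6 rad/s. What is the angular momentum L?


Given: m = 4 kg, r = 2 m, omega = 6 rad/s
For a point mass: I = m*r^2
I = 4*2^2 = 4*4 = 16
L = I*omega = 16*6
L = 96 kg*m^2/s

96 kg*m^2/s


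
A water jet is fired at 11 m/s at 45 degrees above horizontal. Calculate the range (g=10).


Given: v0 = 11 m/s, theta = 45 deg, g = 10 m/s^2
sin(2*45) = sin(90) = 1
Using R = v0^2 * sin(2*theta) / g
R = 11^2 * 1 / 10
R = 121 / 10
R = 121/10 m

121/10 m


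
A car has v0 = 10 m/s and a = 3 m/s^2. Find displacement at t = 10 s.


Given: v0 = 10 m/s, a = 3 m/s^2, t = 10 s
Using s = v0*t + (1/2)*a*t^2
s = 10*10 + (1/2)*3*10^2
s = 100 + (1/2)*300
s = 100 + 150
s = 250

250 m


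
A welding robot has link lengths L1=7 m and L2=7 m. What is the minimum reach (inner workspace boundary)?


Given: L1 = 7 m, L2 = 7 m
For a 2-link planar arm, min reach = |L1 - L2| (second link folded back)
Min reach = |7 - 7|
Min reach = 0 m

0 m


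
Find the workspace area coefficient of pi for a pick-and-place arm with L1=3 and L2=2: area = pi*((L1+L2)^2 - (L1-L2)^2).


Given: L1 = 3, L2 = 2
(L1+L2)^2 = (5)^2 = 25
(L1-L2)^2 = (1)^2 = 1
Difference = 25 - 1 = 24
This equals 4*L1*L2 = 4*3*2 = 24
Workspace area = 24*pi

24


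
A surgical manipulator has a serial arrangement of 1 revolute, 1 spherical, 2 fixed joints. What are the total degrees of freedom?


Given: serial robot with 1 revolute, 1 spherical, 2 fixed joints
DOF contribution per joint type: revolute=1, prismatic=1, spherical=3, fixed=0
DOF = 1*1 + 1*3 + 2*0
DOF = 4

4


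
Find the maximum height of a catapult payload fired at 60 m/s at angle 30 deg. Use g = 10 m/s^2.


Given: v0 = 60 m/s, theta = 30 deg, g = 10 m/s^2
sin^2(30) = 1/4
Using H = v0^2 * sin^2(theta) / (2*g)
H = 60^2 * 1/4 / (2*10)
H = 3600 * 1/4 / 20
H = 900 / 20
H = 45 m

45 m


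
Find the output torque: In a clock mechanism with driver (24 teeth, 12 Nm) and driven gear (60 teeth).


Given: N1 = 24, N2 = 60, T1 = 12 Nm
Using T2/T1 = N2/N1
T2 = T1 * N2 / N1
T2 = 12 * 60 / 24
T2 = 720 / 24
T2 = 30 Nm

30 Nm


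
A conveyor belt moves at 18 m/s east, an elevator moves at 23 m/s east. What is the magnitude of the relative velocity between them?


Given: v_A = 18 m/s east, v_B = 23 m/s east
Both move in the same direction; relative speed = |v_A - v_B|
|18 - 23| = |-5|
= 5 m/s

5 m/s


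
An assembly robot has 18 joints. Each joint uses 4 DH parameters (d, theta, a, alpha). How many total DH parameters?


Given: 18 joints, 4 DH parameters per joint (d, theta, a, alpha)
Total DH parameters = number_of_joints * 4
Total = 18 * 4
Total = 72

72


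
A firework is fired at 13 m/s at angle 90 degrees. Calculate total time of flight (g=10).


Given: v0 = 13 m/s, theta = 90 deg, g = 10 m/s^2
sin(90) = 1
Using T = 2*v0*sin(theta) / g
T = 2*13*1 / 10
T = 26 / 10
T = 13/5 s

13/5 s


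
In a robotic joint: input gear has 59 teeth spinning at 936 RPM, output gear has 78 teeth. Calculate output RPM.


Given: N1 = 59 teeth, w1 = 936 RPM, N2 = 78 teeth
Using N1*w1 = N2*w2
w2 = N1*w1 / N2
w2 = 59*936 / 78
w2 = 55224 / 78
w2 = 708 RPM

708 RPM


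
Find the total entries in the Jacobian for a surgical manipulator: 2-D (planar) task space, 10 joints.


Given: task space dimension = 2, joints = 10
Jacobian is a 2 x 10 matrix
Total entries = rows * columns
Total = 2 * 10
Total = 20

20


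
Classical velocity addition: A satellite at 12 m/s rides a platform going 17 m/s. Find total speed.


Given: object velocity = 12 m/s, platform velocity = 17 m/s (same direction)
Using classical velocity addition: v_total = v_object + v_platform
v_total = 12 + 17
v_total = 29 m/s

29 m/s


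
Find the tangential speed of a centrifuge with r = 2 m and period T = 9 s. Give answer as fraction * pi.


Given: radius r = 2 m, period T = 9 s
Using v = 2*pi*r / T
v = 2*pi*2 / 9
v = 4*pi / 9
v = 4/9*pi m/s

4/9*pi m/s


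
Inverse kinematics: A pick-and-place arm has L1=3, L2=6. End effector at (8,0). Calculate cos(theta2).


Given: L1 = 3, L2 = 6, target (x, y) = (8, 0)
Using cos(theta2) = (x^2 + y^2 - L1^2 - L2^2) / (2*L1*L2)
x^2 + y^2 = 8^2 + 0 = 64
L1^2 + L2^2 = 9 + 36 = 45
Numerator = 64 - 45 = 19
Denominator = 2*3*6 = 36
cos(theta2) = 19/36 = 19/36

19/36


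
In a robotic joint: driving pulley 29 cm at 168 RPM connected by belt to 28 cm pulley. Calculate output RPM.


Given: D1 = 29 cm, w1 = 168 RPM, D2 = 28 cm
Using D1*w1 = D2*w2
w2 = D1*w1 / D2
w2 = 29*168 / 28
w2 = 4872 / 28
w2 = 174 RPM

174 RPM


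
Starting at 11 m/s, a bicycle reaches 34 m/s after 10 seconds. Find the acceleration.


Given: initial velocity v0 = 11 m/s, final velocity v = 34 m/s, time t = 10 s
Using a = (v - v0) / t
a = (34 - 11) / 10
a = 23 / 10
a = 23/10 m/s^2

23/10 m/s^2


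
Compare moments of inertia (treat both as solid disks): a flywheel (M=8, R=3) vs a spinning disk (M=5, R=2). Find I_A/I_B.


Given: M1=8 kg, R1=3 m, M2=5 kg, R2=2 m
For a disk: I = (1/2)*M*R^2, so I_A/I_B = (M1*R1^2)/(M2*R2^2)
M1*R1^2 = 8*9 = 72
M2*R2^2 = 5*4 = 20
I_A/I_B = 72/20 = 18/5

18/5


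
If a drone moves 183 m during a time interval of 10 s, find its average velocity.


Given: distance d = 183 m, time t = 10 s
Using v = d / t
v = 183 / 10
v = 183/10 m/s

183/10 m/s


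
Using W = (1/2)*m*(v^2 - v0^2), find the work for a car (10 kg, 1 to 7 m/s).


Given: m = 10 kg, v0 = 1 m/s, v = 7 m/s
Using W = (1/2)*m*(v^2 - v0^2)
v^2 = 7^2 = 49
v0^2 = 1^2 = 1
v^2 - v0^2 = 49 - 1 = 48
W = (1/2)*10*48 = 240 J

240 J


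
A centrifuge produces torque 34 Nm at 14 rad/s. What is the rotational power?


Given: tau = 34 Nm, omega = 14 rad/s
Using P = tau * omega
P = 34 * 14
P = 476 W

476 W


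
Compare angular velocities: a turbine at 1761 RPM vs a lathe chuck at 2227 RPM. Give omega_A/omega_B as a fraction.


Given: RPM_A = 1761, RPM_B = 2227
omega = 2*pi*RPM/60, so omega_A/omega_B = RPM_A / RPM_B
omega_A/omega_B = 1761 / 2227
omega_A/omega_B = 1761/2227

1761/2227


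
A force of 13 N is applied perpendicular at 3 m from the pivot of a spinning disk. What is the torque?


Given: F = 13 N, r = 3 m, angle = 90 deg (perpendicular)
Using tau = F * r * sin(90)
sin(90) = 1
tau = 13 * 3 * 1
tau = 39 Nm

39 Nm


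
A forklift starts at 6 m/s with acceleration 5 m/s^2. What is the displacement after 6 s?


Given: v0 = 6 m/s, a = 5 m/s^2, t = 6 s
Using s = v0*t + (1/2)*a*t^2
s = 6*6 + (1/2)*5*6^2
s = 36 + (1/2)*180
s = 36 + 90
s = 126

126 m


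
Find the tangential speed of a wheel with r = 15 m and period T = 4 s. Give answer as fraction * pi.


Given: radius r = 15 m, period T = 4 s
Using v = 2*pi*r / T
v = 2*pi*15 / 4
v = 30*pi / 4
v = 15/2*pi m/s

15/2*pi m/s


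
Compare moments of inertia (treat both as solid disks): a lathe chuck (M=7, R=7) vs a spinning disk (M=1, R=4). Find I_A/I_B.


Given: M1=7 kg, R1=7 m, M2=1 kg, R2=4 m
For a disk: I = (1/2)*M*R^2, so I_A/I_B = (M1*R1^2)/(M2*R2^2)
M1*R1^2 = 7*49 = 343
M2*R2^2 = 1*16 = 16
I_A/I_B = 343/16 = 343/16

343/16


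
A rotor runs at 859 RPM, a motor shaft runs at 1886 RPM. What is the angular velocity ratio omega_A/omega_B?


Given: RPM_A = 859, RPM_B = 1886
omega = 2*pi*RPM/60, so omega_A/omega_B = RPM_A / RPM_B
omega_A/omega_B = 859 / 1886
omega_A/omega_B = 859/1886

859/1886


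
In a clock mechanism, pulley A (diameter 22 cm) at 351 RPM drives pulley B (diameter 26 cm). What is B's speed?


Given: D1 = 22 cm, w1 = 351 RPM, D2 = 26 cm
Using D1*w1 = D2*w2
w2 = D1*w1 / D2
w2 = 22*351 / 26
w2 = 7722 / 26
w2 = 297 RPM

297 RPM


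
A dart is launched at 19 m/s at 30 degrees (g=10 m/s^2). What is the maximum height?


Given: v0 = 19 m/s, theta = 30 deg, g = 10 m/s^2
sin^2(30) = 1/4
Using H = v0^2 * sin^2(theta) / (2*g)
H = 19^2 * 1/4 / (2*10)
H = 361 * 1/4 / 20
H = 361/4 / 20
H = 361/80 m

361/80 m


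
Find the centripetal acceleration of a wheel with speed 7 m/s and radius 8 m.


Given: v = 7 m/s, r = 8 m
Using a_c = v^2 / r
a_c = 7^2 / 8
a_c = 49 / 8
a_c = 49/8 m/s^2

49/8 m/s^2


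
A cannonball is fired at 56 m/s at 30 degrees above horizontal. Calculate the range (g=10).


Given: v0 = 56 m/s, theta = 30 deg, g = 10 m/s^2
sin(2*30) = sin(60) = sqrt(3)/2
Using R = v0^2 * sin(2*theta) / g
R = 56^2 * (sqrt(3)/2) / 10
R = 3136 * sqrt(3) / 20
R = 784/5*sqrt(3) m

784/5*sqrt(3) m


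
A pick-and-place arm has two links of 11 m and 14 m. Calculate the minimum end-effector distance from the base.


Given: L1 = 11 m, L2 = 14 m
For a 2-link planar arm, min reach = |L1 - L2| (second link folded back)
Min reach = |11 - 14|
Min reach = 3 m

3 m


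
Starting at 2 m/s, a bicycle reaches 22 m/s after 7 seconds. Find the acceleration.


Given: initial velocity v0 = 2 m/s, final velocity v = 22 m/s, time t = 7 s
Using a = (v - v0) / t
a = (22 - 2) / 7
a = 20 / 7
a = 20/7 m/s^2

20/7 m/s^2


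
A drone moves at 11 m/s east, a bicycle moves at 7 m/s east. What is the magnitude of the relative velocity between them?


Given: v_A = 11 m/s east, v_B = 7 m/s east
Both move in the same direction; relative speed = |v_A - v_B|
|11 - 7| = |4|
= 4 m/s

4 m/s


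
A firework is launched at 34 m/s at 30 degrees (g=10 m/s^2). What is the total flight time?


Given: v0 = 34 m/s, theta = 30 deg, g = 10 m/s^2
sin(30) = 1/2
Using T = 2*v0*sin(theta) / g
T = 2*34*1/2 / 10
T = 34 / 10
T = 17/5 s

17/5 s


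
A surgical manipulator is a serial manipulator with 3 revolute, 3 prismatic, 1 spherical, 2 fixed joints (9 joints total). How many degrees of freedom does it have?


Given: serial robot with 3 revolute, 3 prismatic, 1 spherical, 2 fixed joints
DOF contribution per joint type: revolute=1, prismatic=1, spherical=3, fixed=0
DOF = 3*1 + 3*1 + 1*3 + 2*0
DOF = 9

9


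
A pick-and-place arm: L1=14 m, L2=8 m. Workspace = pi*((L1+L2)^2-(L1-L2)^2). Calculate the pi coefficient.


Given: L1 = 14, L2 = 8
(L1+L2)^2 = (22)^2 = 484
(L1-L2)^2 = (6)^2 = 36
Difference = 484 - 36 = 448
This equals 4*L1*L2 = 4*14*8 = 448
Workspace area = 448*pi

448


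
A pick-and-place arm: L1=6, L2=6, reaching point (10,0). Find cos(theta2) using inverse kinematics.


Given: L1 = 6, L2 = 6, target (x, y) = (10, 0)
Using cos(theta2) = (x^2 + y^2 - L1^2 - L2^2) / (2*L1*L2)
x^2 + y^2 = 10^2 + 0 = 100
L1^2 + L2^2 = 36 + 36 = 72
Numerator = 100 - 72 = 28
Denominator = 2*6*6 = 72
cos(theta2) = 28/72 = 7/18

7/18


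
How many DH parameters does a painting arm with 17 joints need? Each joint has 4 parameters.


Given: 17 joints, 4 DH parameters per joint (d, theta, a, alpha)
Total DH parameters = number_of_joints * 4
Total = 17 * 4
Total = 68

68


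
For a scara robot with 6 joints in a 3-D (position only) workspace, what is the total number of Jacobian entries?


Given: task space dimension = 3, joints = 6
Jacobian is a 3 x 6 matrix
Total entries = rows * columns
Total = 3 * 6
Total = 18

18


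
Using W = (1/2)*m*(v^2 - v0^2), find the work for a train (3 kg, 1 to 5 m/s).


Given: m = 3 kg, v0 = 1 m/s, v = 5 m/s
Using W = (1/2)*m*(v^2 - v0^2)
v^2 = 5^2 = 25
v0^2 = 1^2 = 1
v^2 - v0^2 = 25 - 1 = 24
W = (1/2)*3*24 = 36 J

36 J


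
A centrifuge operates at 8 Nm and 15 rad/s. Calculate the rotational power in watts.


Given: tau = 8 Nm, omega = 15 rad/s
Using P = tau * omega
P = 8 * 15
P = 120 W

120 W


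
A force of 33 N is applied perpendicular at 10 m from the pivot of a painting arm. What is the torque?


Given: F = 33 N, r = 10 m, angle = 90 deg (perpendicular)
Using tau = F * r * sin(90)
sin(90) = 1
tau = 33 * 10 * 1
tau = 330 Nm

330 Nm


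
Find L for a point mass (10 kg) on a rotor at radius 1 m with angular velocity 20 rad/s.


Given: m = 10 kg, r = 1 m, omega = 20 rad/s
For a point mass: I = m*r^2
I = 10*1^2 = 10*1 = 10
L = I*omega = 10*20
L = 200 kg*m^2/s

200 kg*m^2/s


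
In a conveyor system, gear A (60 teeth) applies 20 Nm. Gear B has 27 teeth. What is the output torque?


Given: N1 = 60, N2 = 27, T1 = 20 Nm
Using T2/T1 = N2/N1
T2 = T1 * N2 / N1
T2 = 20 * 27 / 60
T2 = 540 / 60
T2 = 9 Nm

9 Nm


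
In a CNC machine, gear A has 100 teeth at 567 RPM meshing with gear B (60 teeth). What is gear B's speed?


Given: N1 = 100 teeth, w1 = 567 RPM, N2 = 60 teeth
Using N1*w1 = N2*w2
w2 = N1*w1 / N2
w2 = 100*567 / 60
w2 = 56700 / 60
w2 = 945 RPM

945 RPM


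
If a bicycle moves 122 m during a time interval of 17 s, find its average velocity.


Given: distance d = 122 m, time t = 17 s
Using v = d / t
v = 122 / 17
v = 122/17 m/s

122/17 m/s


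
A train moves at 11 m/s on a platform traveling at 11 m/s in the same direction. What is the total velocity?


Given: object velocity = 11 m/s, platform velocity = 11 m/s (same direction)
Using classical velocity addition: v_total = v_object + v_platform
v_total = 11 + 11
v_total = 22 m/s

22 m/s


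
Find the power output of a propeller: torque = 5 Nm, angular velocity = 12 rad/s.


Given: tau = 5 Nm, omega = 12 rad/s
Using P = tau * omega
P = 5 * 12
P = 60 W

60 W


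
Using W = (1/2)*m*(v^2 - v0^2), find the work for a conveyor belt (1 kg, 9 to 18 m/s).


Given: m = 1 kg, v0 = 9 m/s, v = 18 m/s
Using W = (1/2)*m*(v^2 - v0^2)
v^2 = 18^2 = 324
v0^2 = 9^2 = 81
v^2 - v0^2 = 324 - 81 = 243
W = (1/2)*1*243 = 243/2 J

243/2 J


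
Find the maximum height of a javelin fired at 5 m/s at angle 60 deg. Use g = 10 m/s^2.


Given: v0 = 5 m/s, theta = 60 deg, g = 10 m/s^2
sin^2(60) = 3/4
Using H = v0^2 * sin^2(theta) / (2*g)
H = 5^2 * 3/4 / (2*10)
H = 25 * 3/4 / 20
H = 75/4 / 20
H = 15/16 m

15/16 m


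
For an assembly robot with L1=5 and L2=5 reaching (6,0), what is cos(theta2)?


Given: L1 = 5, L2 = 5, target (x, y) = (6, 0)
Using cos(theta2) = (x^2 + y^2 - L1^2 - L2^2) / (2*L1*L2)
x^2 + y^2 = 6^2 + 0 = 36
L1^2 + L2^2 = 25 + 25 = 50
Numerator = 36 - 50 = -14
Denominator = 2*5*5 = 50
cos(theta2) = -14/50 = -7/25

-7/25


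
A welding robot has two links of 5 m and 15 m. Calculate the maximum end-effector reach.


Given: L1 = 5 m, L2 = 15 m
For a 2-link planar arm, max reach = L1 + L2 (fully extended)
Max reach = 5 + 15
Max reach = 20 m

20 m


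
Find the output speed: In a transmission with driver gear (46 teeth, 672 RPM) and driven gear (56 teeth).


Given: N1 = 46 teeth, w1 = 672 RPM, N2 = 56 teeth
Using N1*w1 = N2*w2
w2 = N1*w1 / N2
w2 = 46*672 / 56
w2 = 30912 / 56
w2 = 552 RPM

552 RPM


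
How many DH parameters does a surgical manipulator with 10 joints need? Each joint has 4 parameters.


Given: 10 joints, 4 DH parameters per joint (d, theta, a, alpha)
Total DH parameters = number_of_joints * 4
Total = 10 * 4
Total = 40

40


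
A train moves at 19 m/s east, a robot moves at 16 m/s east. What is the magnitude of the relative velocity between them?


Given: v_A = 19 m/s east, v_B = 16 m/s east
Both move in the same direction; relative speed = |v_A - v_B|
|19 - 16| = |3|
= 3 m/s

3 m/s


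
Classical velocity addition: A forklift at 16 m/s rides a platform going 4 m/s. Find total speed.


Given: object velocity = 16 m/s, platform velocity = 4 m/s (same direction)
Using classical velocity addition: v_total = v_object + v_platform
v_total = 16 + 4
v_total = 20 m/s

20 m/s


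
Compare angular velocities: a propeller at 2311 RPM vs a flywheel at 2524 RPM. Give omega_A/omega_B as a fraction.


Given: RPM_A = 2311, RPM_B = 2524
omega = 2*pi*RPM/60, so omega_A/omega_B = RPM_A / RPM_B
omega_A/omega_B = 2311 / 2524
omega_A/omega_B = 2311/2524

2311/2524


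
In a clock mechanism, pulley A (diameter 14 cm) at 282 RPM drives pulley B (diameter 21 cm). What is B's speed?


Given: D1 = 14 cm, w1 = 282 RPM, D2 = 21 cm
Using D1*w1 = D2*w2
w2 = D1*w1 / D2
w2 = 14*282 / 21
w2 = 3948 / 21
w2 = 188 RPM

188 RPM


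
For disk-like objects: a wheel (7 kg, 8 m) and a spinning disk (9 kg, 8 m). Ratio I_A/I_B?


Given: M1=7 kg, R1=8 m, M2=9 kg, R2=8 m
For a disk: I = (1/2)*M*R^2, so I_A/I_B = (M1*R1^2)/(M2*R2^2)
M1*R1^2 = 7*64 = 448
M2*R2^2 = 9*64 = 576
I_A/I_B = 448/576 = 7/9

7/9


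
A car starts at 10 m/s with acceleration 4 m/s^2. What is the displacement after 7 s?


Given: v0 = 10 m/s, a = 4 m/s^2, t = 7 s
Using s = v0*t + (1/2)*a*t^2
s = 10*7 + (1/2)*4*7^2
s = 70 + (1/2)*196
s = 70 + 98
s = 168

168 m


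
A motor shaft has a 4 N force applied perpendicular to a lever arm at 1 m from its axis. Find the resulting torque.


Given: F = 4 N, r = 1 m, angle = 90 deg (perpendicular)
Using tau = F * r * sin(90)
sin(90) = 1
tau = 4 * 1 * 1
tau = 4 Nm

4 Nm


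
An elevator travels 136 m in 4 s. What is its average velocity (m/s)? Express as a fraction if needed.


Given: distance d = 136 m, time t = 4 s
Using v = d / t
v = 136 / 4
v = 34 m/s

34 m/s


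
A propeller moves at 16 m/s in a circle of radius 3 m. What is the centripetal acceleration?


Given: v = 16 m/s, r = 3 m
Using a_c = v^2 / r
a_c = 16^2 / 3
a_c = 256 / 3
a_c = 256/3 m/s^2

256/3 m/s^2


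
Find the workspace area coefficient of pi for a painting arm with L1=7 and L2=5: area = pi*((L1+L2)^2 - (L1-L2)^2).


Given: L1 = 7, L2 = 5
(L1+L2)^2 = (12)^2 = 144
(L1-L2)^2 = (2)^2 = 4
Difference = 144 - 4 = 140
This equals 4*L1*L2 = 4*7*5 = 140
Workspace area = 140*pi

140


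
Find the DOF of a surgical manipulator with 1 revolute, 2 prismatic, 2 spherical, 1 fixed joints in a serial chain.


Given: serial robot with 1 revolute, 2 prismatic, 2 spherical, 1 fixed joints
DOF contribution per joint type: revolute=1, prismatic=1, spherical=3, fixed=0
DOF = 1*1 + 2*1 + 2*3 + 1*0
DOF = 9

9


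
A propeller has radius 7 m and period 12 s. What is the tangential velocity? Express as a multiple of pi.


Given: radius r = 7 m, period T = 12 s
Using v = 2*pi*r / T
v = 2*pi*7 / 12
v = 14*pi / 12
v = 7/6*pi m/s

7/6*pi m/s


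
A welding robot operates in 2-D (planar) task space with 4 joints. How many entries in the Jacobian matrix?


Given: task space dimension = 2, joints = 4
Jacobian is a 2 x 4 matrix
Total entries = rows * columns
Total = 2 * 4
Total = 8

8


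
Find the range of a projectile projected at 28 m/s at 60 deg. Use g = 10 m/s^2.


Given: v0 = 28 m/s, theta = 60 deg, g = 10 m/s^2
sin(2*60) = sin(120) = sqrt(3)/2
Using R = v0^2 * sin(2*theta) / g
R = 28^2 * (sqrt(3)/2) / 10
R = 784 * sqrt(3) / 20
R = 196/5*sqrt(3) m

196/5*sqrt(3) m


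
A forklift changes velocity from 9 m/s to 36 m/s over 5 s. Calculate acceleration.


Given: initial velocity v0 = 9 m/s, final velocity v = 36 m/s, time t = 5 s
Using a = (v - v0) / t
a = (36 - 9) / 5
a = 27 / 5
a = 27/5 m/s^2

27/5 m/s^2


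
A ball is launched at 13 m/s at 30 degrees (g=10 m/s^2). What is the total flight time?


Given: v0 = 13 m/s, theta = 30 deg, g = 10 m/s^2
sin(30) = 1/2
Using T = 2*v0*sin(theta) / g
T = 2*13*1/2 / 10
T = 13 / 10
T = 13/10 s

13/10 s


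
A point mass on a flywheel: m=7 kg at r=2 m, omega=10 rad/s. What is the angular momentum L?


Given: m = 7 kg, r = 2 m, omega = 10 rad/s
For a point mass: I = m*r^2
I = 7*2^2 = 7*4 = 28
L = I*omega = 28*10
L = 280 kg*m^2/s

280 kg*m^2/s


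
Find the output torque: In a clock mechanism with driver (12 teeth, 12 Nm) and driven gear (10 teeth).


Given: N1 = 12, N2 = 10, T1 = 12 Nm
Using T2/T1 = N2/N1
T2 = T1 * N2 / N1
T2 = 12 * 10 / 12
T2 = 120 / 12
T2 = 10 Nm

10 Nm


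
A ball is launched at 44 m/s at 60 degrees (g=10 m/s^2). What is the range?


Given: v0 = 44 m/s, theta = 60 deg, g = 10 m/s^2
sin(2*60) = sin(120) = sqrt(3)/2
Using R = v0^2 * sin(2*theta) / g
R = 44^2 * (sqrt(3)/2) / 10
R = 1936 * sqrt(3) / 20
R = 484/5*sqrt(3) m

484/5*sqrt(3) m


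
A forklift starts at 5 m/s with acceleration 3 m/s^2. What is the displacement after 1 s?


Given: v0 = 5 m/s, a = 3 m/s^2, t = 1 s
Using s = v0*t + (1/2)*a*t^2
s = 5*1 + (1/2)*3*1^2
s = 5 + (1/2)*3
s = 5 + 3/2
s = 13/2

13/2 m


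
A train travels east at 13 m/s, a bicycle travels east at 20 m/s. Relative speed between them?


Given: v_A = 13 m/s east, v_B = 20 m/s east
Both move in the same direction; relative speed = |v_A - v_B|
|13 - 20| = |-7|
= 7 m/s

7 m/s


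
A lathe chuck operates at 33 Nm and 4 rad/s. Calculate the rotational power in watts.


Given: tau = 33 Nm, omega = 4 rad/s
Using P = tau * omega
P = 33 * 4
P = 132 W

132 W


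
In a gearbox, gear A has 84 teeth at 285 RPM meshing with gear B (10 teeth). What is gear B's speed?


Given: N1 = 84 teeth, w1 = 285 RPM, N2 = 10 teeth
Using N1*w1 = N2*w2
w2 = N1*w1 / N2
w2 = 84*285 / 10
w2 = 23940 / 10
w2 = 2394 RPM

2394 RPM


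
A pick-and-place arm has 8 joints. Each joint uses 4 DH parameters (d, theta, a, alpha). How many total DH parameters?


Given: 8 joints, 4 DH parameters per joint (d, theta, a, alpha)
Total DH parameters = number_of_joints * 4
Total = 8 * 4
Total = 32

32


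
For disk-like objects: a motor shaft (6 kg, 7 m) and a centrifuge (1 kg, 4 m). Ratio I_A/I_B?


Given: M1=6 kg, R1=7 m, M2=1 kg, R2=4 m
For a disk: I = (1/2)*M*R^2, so I_A/I_B = (M1*R1^2)/(M2*R2^2)
M1*R1^2 = 6*49 = 294
M2*R2^2 = 1*16 = 16
I_A/I_B = 294/16 = 147/8

147/8


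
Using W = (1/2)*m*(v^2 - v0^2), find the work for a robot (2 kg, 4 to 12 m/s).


Given: m = 2 kg, v0 = 4 m/s, v = 12 m/s
Using W = (1/2)*m*(v^2 - v0^2)
v^2 = 12^2 = 144
v0^2 = 4^2 = 16
v^2 - v0^2 = 144 - 16 = 128
W = (1/2)*2*128 = 128 J

128 J


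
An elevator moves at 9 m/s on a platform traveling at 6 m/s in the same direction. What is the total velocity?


Given: object velocity = 9 m/s, platform velocity = 6 m/s (same direction)
Using classical velocity addition: v_total = v_object + v_platform
v_total = 9 + 6
v_total = 15 m/s

15 m/s


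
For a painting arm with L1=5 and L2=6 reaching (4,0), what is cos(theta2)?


Given: L1 = 5, L2 = 6, target (x, y) = (4, 0)
Using cos(theta2) = (x^2 + y^2 - L1^2 - L2^2) / (2*L1*L2)
x^2 + y^2 = 4^2 + 0 = 16
L1^2 + L2^2 = 25 + 36 = 61
Numerator = 16 - 61 = -45
Denominator = 2*5*6 = 60
cos(theta2) = -45/60 = -3/4

-3/4


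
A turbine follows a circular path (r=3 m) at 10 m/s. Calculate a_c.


Given: v = 10 m/s, r = 3 m
Using a_c = v^2 / r
a_c = 10^2 / 3
a_c = 100 / 3
a_c = 100/3 m/s^2

100/3 m/s^2


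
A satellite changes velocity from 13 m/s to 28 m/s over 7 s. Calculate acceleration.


Given: initial velocity v0 = 13 m/s, final velocity v = 28 m/s, time t = 7 s
Using a = (v - v0) / t
a = (28 - 13) / 7
a = 15 / 7
a = 15/7 m/s^2

15/7 m/s^2


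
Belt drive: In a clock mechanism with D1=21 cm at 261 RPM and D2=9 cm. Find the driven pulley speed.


Given: D1 = 21 cm, w1 = 261 RPM, D2 = 9 cm
Using D1*w1 = D2*w2
w2 = D1*w1 / D2
w2 = 21*261 / 9
w2 = 5481 / 9
w2 = 609 RPM

609 RPM


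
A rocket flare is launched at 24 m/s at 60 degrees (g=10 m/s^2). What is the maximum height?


Given: v0 = 24 m/s, theta = 60 deg, g = 10 m/s^2
sin^2(60) = 3/4
Using H = v0^2 * sin^2(theta) / (2*g)
H = 24^2 * 3/4 / (2*10)
H = 576 * 3/4 / 20
H = 432 / 20
H = 108/5 m

108/5 m


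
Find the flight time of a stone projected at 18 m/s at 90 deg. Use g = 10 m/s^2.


Given: v0 = 18 m/s, theta = 90 deg, g = 10 m/s^2
sin(90) = 1
Using T = 2*v0*sin(theta) / g
T = 2*18*1 / 10
T = 36 / 10
T = 18/5 s

18/5 s


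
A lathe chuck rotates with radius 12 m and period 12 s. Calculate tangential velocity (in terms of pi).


Given: radius r = 12 m, period T = 12 s
Using v = 2*pi*r / T
v = 2*pi*12 / 12
v = 24*pi / 12
v = 2*pi m/s

2*pi m/s


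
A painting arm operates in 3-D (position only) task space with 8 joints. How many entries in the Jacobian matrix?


Given: task space dimension = 3, joints = 8
Jacobian is a 3 x 8 matrix
Total entries = rows * columns
Total = 3 * 8
Total = 24

24


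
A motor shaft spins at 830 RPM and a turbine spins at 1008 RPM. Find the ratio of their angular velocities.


Given: RPM_A = 830, RPM_B = 1008
omega = 2*pi*RPM/60, so omega_A/omega_B = RPM_A / RPM_B
omega_A/omega_B = 830 / 1008
omega_A/omega_B = 415/504

415/504


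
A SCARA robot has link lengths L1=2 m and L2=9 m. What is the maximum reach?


Given: L1 = 2 m, L2 = 9 m
For a 2-link planar arm, max reach = L1 + L2 (fully extended)
Max reach = 2 + 9
Max reach = 11 m

11 m


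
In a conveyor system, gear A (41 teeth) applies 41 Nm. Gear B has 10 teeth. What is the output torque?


Given: N1 = 41, N2 = 10, T1 = 41 Nm
Using T2/T1 = N2/N1
T2 = T1 * N2 / N1
T2 = 41 * 10 / 41
T2 = 410 / 41
T2 = 10 Nm

10 Nm


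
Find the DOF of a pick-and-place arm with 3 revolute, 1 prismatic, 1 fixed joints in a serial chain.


Given: serial robot with 3 revolute, 1 prismatic, 1 fixed joints
DOF contribution per joint type: revolute=1, prismatic=1, spherical=3, fixed=0
DOF = 3*1 + 1*1 + 1*0
DOF = 4

4


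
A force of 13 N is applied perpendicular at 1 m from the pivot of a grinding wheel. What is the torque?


Given: F = 13 N, r = 1 m, angle = 90 deg (perpendicular)
Using tau = F * r * sin(90)
sin(90) = 1
tau = 13 * 1 * 1
tau = 13 Nm

13 Nm


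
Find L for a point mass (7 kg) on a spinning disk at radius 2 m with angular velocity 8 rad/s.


Given: m = 7 kg, r = 2 m, omega = 8 rad/s
For a point mass: I = m*r^2
I = 7*2^2 = 7*4 = 28
L = I*omega = 28*8
L = 224 kg*m^2/s

224 kg*m^2/s


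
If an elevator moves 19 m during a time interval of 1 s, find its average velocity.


Given: distance d = 19 m, time t = 1 s
Using v = d / t
v = 19 / 1
v = 19 m/s

19 m/s


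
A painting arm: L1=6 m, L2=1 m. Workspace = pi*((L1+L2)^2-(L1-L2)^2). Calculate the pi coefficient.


Given: L1 = 6, L2 = 1
(L1+L2)^2 = (7)^2 = 49
(L1-L2)^2 = (5)^2 = 25
Difference = 49 - 25 = 24
This equals 4*L1*L2 = 4*6*1 = 24
Workspace area = 24*pi

24


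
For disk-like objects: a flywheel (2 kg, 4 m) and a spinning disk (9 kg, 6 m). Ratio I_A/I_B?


Given: M1=2 kg, R1=4 m, M2=9 kg, R2=6 m
For a disk: I = (1/2)*M*R^2, so I_A/I_B = (M1*R1^2)/(M2*R2^2)
M1*R1^2 = 2*16 = 32
M2*R2^2 = 9*36 = 324
I_A/I_B = 32/324 = 8/81

8/81


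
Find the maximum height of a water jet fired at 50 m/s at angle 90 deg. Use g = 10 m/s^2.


Given: v0 = 50 m/s, theta = 90 deg, g = 10 m/s^2
sin^2(90) = 1
Using H = v0^2 * sin^2(theta) / (2*g)
H = 50^2 * 1 / (2*10)
H = 2500 * 1 / 20
H = 2500 / 20
H = 125 m

125 m


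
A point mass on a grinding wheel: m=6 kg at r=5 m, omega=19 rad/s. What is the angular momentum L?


Given: m = 6 kg, r = 5 m, omega = 19 rad/s
For a point mass: I = m*r^2
I = 6*5^2 = 6*25 = 150
L = I*omega = 150*19
L = 2850 kg*m^2/s

2850 kg*m^2/s


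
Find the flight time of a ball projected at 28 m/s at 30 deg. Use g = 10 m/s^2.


Given: v0 = 28 m/s, theta = 30 deg, g = 10 m/s^2
sin(30) = 1/2
Using T = 2*v0*sin(theta) / g
T = 2*28*1/2 / 10
T = 28 / 10
T = 14/5 s

14/5 s


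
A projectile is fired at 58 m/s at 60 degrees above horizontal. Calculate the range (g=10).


Given: v0 = 58 m/s, theta = 60 deg, g = 10 m/s^2
sin(2*60) = sin(120) = sqrt(3)/2
Using R = v0^2 * sin(2*theta) / g
R = 58^2 * (sqrt(3)/2) / 10
R = 3364 * sqrt(3) / 20
R = 841/5*sqrt(3) m

841/5*sqrt(3) m


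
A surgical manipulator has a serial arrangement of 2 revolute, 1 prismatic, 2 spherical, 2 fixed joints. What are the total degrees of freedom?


Given: serial robot with 2 revolute, 1 prismatic, 2 spherical, 2 fixed joints
DOF contribution per joint type: revolute=1, prismatic=1, spherical=3, fixed=0
DOF = 2*1 + 1*1 + 2*3 + 2*0
DOF = 9

9


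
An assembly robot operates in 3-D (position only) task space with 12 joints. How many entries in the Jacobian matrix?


Given: task space dimension = 3, joints = 12
Jacobian is a 3 x 12 matrix
Total entries = rows * columns
Total = 3 * 12
Total = 36

36


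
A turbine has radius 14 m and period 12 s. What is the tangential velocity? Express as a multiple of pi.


Given: radius r = 14 m, period T = 12 s
Using v = 2*pi*r / T
v = 2*pi*14 / 12
v = 28*pi / 12
v = 7/3*pi m/s

7/3*pi m/s


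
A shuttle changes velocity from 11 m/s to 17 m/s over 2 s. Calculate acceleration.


Given: initial velocity v0 = 11 m/s, final velocity v = 17 m/s, time t = 2 s
Using a = (v - v0) / t
a = (17 - 11) / 2
a = 6 / 2
a = 3 m/s^2

3 m/s^2


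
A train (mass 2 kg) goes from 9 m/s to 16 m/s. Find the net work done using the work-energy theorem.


Given: m = 2 kg, v0 = 9 m/s, v = 16 m/s
Using W = (1/2)*m*(v^2 - v0^2)
v^2 = 16^2 = 256
v0^2 = 9^2 = 81
v^2 - v0^2 = 256 - 81 = 175
W = (1/2)*2*175 = 175 J

175 J


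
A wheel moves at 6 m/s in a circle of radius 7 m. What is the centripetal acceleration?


Given: v = 6 m/s, r = 7 m
Using a_c = v^2 / r
a_c = 6^2 / 7
a_c = 36 / 7
a_c = 36/7 m/s^2

36/7 m/s^2
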